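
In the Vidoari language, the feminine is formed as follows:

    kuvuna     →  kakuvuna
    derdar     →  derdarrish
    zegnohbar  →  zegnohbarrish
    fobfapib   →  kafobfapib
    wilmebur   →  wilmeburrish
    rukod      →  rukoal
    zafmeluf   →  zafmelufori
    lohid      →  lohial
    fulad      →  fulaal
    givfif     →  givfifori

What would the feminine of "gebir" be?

gebirrish

"gebir" ends in -r. The stems ending in -r (zegnohbar → zegnohbarrish, derdar → derdarrish, wilmebur → wilmeburrish) double the final consonant and add -ish.
The other patterns: stems ending in -d drop the final letter and add -al; stems ending in -a or -b add the prefix ka-; stems ending in -f add -ori.
So gebir → gebirrish.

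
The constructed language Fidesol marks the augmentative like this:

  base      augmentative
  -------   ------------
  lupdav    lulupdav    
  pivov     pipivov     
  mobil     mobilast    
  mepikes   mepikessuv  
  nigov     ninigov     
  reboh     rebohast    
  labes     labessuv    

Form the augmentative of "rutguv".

rurutguv

"rutguv" ends in -v. The stems ending in -v (nigov → ninigov, pivov → pipivov, lupdav → lulupdav) repeat the first consonant+vowel as a prefix.
So rutguv → rurutguv.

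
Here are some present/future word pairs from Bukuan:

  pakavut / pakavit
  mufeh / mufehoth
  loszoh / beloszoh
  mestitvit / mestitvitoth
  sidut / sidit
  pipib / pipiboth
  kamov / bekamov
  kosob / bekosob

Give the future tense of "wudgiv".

mestitvit and pakavut both end in -t yet inflect differently (mestitvitoth, pakavit), so the final letter is not what conditions the rule; the last vowel is.
"wudgiv" has last vowel 'i'. The stems whose last vowel is 'i' (pipib → pipiboth, mestitvit → mestitvitoth) add -oth.
So wudgiv → wudgivoth.

wudgivoth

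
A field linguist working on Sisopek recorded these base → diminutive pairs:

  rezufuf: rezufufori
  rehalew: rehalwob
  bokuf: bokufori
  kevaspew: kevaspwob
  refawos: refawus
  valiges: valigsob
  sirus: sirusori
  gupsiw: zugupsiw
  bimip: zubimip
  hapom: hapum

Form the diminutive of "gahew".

refawos and sirus both end in -s yet inflect differently (refawus, sirusori), so the final letter is not what conditions the rule; the last vowel is.
"gahew" has last vowel 'e'. The stems whose last vowel is 'e' (kevaspew → kevaspwob, valiges → valigsob, rehalew → rehalwob) delete the last vowel and add -ob.
So gahew → gahwob.

gahwob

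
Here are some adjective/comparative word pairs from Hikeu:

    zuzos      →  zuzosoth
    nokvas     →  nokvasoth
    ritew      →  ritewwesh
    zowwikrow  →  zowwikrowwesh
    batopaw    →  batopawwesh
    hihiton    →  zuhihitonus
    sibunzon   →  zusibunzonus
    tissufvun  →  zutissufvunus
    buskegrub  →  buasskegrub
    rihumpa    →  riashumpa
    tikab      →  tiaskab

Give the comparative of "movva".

zuzos and zowwikrow both have last vowel 'o' yet inflect differently (zuzosoth, zowwikrowwesh), so the last vowel is not what conditions the rule; the final letter is.
"movva" ends in -a. The one such stem in the data (rihumpa → riashumpa) inserts -as- after the first vowel (as do buskegrub, tikab), so the same rule applies.
So movva → moasvva.

moasvva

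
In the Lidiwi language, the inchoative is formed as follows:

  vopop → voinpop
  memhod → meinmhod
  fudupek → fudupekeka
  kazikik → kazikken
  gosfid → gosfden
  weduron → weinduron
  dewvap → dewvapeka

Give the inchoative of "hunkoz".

memhod and gosfid both end in -d yet inflect differently (meinmhod, gosfden), so the final letter is not what conditions the rule; the last vowel is.
"hunkoz" has last vowel 'o'. The stems whose last vowel is 'o' (weduron → weinduron, vopop → voinpop, memhod → meinmhod) insert -in- after the first vowel.
The other patterns: stems whose last vowel is 'i' delete the last vowel and add -en; stems whose last vowel is 'a' or 'e' add -eka.
So hunkoz → huinnkoz.

huinnkoz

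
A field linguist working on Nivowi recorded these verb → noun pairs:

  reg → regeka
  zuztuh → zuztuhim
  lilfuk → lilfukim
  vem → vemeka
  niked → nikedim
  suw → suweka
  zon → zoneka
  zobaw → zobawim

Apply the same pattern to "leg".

suw and zobaw both end in -w yet inflect differently (suweka, zobawim), so the final letter is not what conditions the rule; the number of vowels is.
"leg" has 1 vowel. The stems with 1 vowel (suw → suweka, reg → regeka, vem → vemeka) add -eka.
The other pattern: stems with 2 vowels add -im.
So leg → legeka.

legeka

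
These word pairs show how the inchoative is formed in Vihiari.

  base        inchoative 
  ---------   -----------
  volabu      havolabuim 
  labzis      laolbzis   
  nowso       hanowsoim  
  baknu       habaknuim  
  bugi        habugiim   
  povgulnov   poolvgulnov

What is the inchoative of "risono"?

bugi and labzis both have last vowel 'i' yet inflect differently (habugiim, laolbzis), so the last vowel is not what conditions the rule; whether the stem ends in a vowel or a consonant is.
"risono" ends in a vowel. The stems ending in a vowel (nowso → hanowsoim, baknu → habaknuim, bugi → habugiim) add ha- … -im around the stem.
So risono → harisonoim.

harisonoim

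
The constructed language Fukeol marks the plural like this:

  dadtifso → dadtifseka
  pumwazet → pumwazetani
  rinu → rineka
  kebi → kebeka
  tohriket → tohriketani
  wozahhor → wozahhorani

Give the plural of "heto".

heteka

"heto" ends in a vowel. The stems ending in a vowel (rinu → rineka, kebi → kebeka, dadtifso → dadtifseka) drop the final letter and add -eka.
So heto → heteka.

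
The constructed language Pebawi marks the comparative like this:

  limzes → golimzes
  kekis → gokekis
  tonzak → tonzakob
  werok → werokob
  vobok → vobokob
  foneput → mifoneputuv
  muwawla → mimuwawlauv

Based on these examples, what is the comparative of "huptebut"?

"huptebut" ends in -t. The one such stem in the data (foneput → mifoneputuv) adds mi- … -uv around the stem, so the same rule applies.
So huptebut → mihuptebutuv.

mihuptebutuv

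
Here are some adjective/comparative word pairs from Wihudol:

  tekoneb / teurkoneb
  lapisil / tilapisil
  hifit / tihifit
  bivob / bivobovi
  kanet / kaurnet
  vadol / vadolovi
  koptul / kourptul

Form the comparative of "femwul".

"femwul" has last vowel 'u'. The one such stem in the data (koptul → kourptul) inserts -ur- after the first vowel (as do kanet, tekoneb), so the same rule applies.
So femwul → feurmwul.

feurmwul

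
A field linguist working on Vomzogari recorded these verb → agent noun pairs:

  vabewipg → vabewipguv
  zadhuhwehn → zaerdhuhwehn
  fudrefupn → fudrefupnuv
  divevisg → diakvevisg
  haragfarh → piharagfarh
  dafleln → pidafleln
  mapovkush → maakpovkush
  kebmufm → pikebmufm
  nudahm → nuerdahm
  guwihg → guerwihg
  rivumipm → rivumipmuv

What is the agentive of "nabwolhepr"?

guwihg and divevisg both end in -g yet inflect differently (guerwihg, diakvevisg), so the final letter is not what conditions the rule; the second-to-last letter is.
"nabwolhepr" has second-to-last letter 'p'. The stems whose second-to-last letter is 'p' (vabewipg → vabewipguv, rivumipm → rivumipmuv, fudrefupn → fudrefupnuv) add -uv.
The other patterns: stems whose second-to-last letter is 'h' insert -er- after the first vowel; stems whose second-to-last letter is 's' insert -ak- after the first vowel; stems whose second-to-last letter is 'f', 'l' or 'r' add the prefix pi-.
So nabwolhepr → nabwolhepruv.

nabwolhepruv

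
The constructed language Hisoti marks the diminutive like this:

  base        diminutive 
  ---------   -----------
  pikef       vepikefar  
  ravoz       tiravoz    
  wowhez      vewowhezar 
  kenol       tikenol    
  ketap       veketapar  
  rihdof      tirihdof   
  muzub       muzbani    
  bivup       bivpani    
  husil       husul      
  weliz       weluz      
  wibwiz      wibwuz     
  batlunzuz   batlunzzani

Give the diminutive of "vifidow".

tivifidow

batlunzuz and ravoz both end in -z yet inflect differently (batlunzzani, tiravoz), so the final letter is not what conditions the rule; the last vowel is.
"vifidow" has last vowel 'o'. The stems whose last vowel is 'o' (kenol → tikenol, rihdof → tirihdof, ravoz → tiravoz) add the prefix ti-.
The other patterns: stems whose last vowel is 'u' delete the last vowel and add -ani; stems whose last vowel is 'i' change the last vowel to 'u'; stems whose last vowel is 'a' or 'e' add ve- … -ar around the stem.
So vifidow → tivifidow.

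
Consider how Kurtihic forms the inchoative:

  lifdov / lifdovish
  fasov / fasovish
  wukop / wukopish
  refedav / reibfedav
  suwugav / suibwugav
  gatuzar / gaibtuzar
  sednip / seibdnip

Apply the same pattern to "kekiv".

lifdov and refedav both end in -v yet inflect differently (lifdovish, reibfedav), so the final letter is not what conditions the rule; the last vowel is.
"kekiv" has last vowel 'i'. The one such stem in the data (sednip → seibdnip) inserts -ib- after the first vowel (as do refedav, suwugav), so the same rule applies.
So kekiv → keibkiv.

keibkiv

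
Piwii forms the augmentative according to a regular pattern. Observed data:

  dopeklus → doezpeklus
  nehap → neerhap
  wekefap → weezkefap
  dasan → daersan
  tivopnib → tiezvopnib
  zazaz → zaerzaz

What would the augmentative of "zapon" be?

nehap and wekefap both end in -p yet inflect differently (neerhap, weezkefap), so the final letter is not what conditions the rule; the number of vowels is.
"zapon" has 2 vowels. The stems with 2 vowels (nehap → neerhap, dasan → daersan, zazaz → zaerzaz) insert -er- after the first vowel.
So zapon → zaerpon.

zaerpon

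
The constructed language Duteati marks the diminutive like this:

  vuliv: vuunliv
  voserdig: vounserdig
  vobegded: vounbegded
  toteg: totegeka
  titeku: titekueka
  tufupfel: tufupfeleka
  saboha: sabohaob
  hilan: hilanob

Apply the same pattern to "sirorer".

voserdig and toteg both end in -g yet inflect differently (vounserdig, totegeka), so the final letter is not what conditions the rule; the first letter is.
"sirorer" begins with s-. The one such stem in the data (saboha → sabohaob) adds -ob, so the same rule applies.
The other patterns: stems beginning with v- insert -un- after the first vowel; stems beginning with t- add -eka.
So sirorer → sirorerob.

sirorerob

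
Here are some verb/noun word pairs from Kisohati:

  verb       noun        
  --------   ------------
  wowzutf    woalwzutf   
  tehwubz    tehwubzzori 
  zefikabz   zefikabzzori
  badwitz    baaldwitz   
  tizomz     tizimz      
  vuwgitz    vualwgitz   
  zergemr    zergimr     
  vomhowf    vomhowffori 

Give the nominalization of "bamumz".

bamimz

"bamumz" has second-to-last letter 'm'. The stems whose second-to-last letter is 'm' (tizomz → tizimz, zergemr → zergimr) change the last vowel to 'i'.
The other patterns: stems whose second-to-last letter is 't' insert -al- after the first vowel; stems whose second-to-last letter is 'b' or 'w' double the final consonant and add -ori.
So bamumz → bamimz.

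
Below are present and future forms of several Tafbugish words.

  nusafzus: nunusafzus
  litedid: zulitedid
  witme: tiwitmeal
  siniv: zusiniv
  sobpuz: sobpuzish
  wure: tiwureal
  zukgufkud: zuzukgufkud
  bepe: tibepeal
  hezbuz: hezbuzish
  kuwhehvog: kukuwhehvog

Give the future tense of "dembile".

nusafzus and sobpuz both have last vowel 'u' yet inflect differently (nunusafzus, sobpuzish), so the last vowel is not what conditions the rule; the final letter is.
"dembile" ends in -e. The stems ending in -e (wure → tiwureal, bepe → tibepeal, witme → tiwitmeal) add ti- … -al around the stem.
The other patterns: stems ending in -g or -s repeat the first consonant+vowel as a prefix; stems ending in -z add -ish; stems ending in -d or -v add the prefix zu-.
So dembile → tidembileal.

tidembileal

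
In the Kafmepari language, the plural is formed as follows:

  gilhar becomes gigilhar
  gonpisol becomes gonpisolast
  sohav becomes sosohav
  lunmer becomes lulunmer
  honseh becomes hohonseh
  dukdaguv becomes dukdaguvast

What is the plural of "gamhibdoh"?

gamhibdohast

dukdaguv and sohav both end in -v yet inflect differently (dukdaguvast, sosohav), so the final letter is not what conditions the rule; the number of vowels is.
"gamhibdoh" has 3 vowels. The stems with 3 vowels (dukdaguv → dukdaguvast, gonpisol → gonpisolast) add -ast.
So gamhibdoh → gamhibdohast.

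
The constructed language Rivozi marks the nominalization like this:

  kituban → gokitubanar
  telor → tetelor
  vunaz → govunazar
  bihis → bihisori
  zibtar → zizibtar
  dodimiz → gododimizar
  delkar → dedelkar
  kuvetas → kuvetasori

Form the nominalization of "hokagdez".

vunaz and kuvetas both have last vowel 'a' yet inflect differently (govunazar, kuvetasori), so the last vowel is not what conditions the rule; the final letter is.
"hokagdez" ends in -z. The stems ending in -z (vunaz → govunazar, dodimiz → gododimizar) add go- … -ar around the stem.
The other patterns: stems ending in -s add -ori; stems ending in -r repeat the first consonant+vowel as a prefix.
So hokagdez → gohokagdezar.

gohokagdezar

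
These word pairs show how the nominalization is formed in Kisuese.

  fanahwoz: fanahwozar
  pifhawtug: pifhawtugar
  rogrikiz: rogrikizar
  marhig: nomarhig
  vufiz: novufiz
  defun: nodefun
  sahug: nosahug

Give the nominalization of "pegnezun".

pegnezunar

pifhawtug and marhig both end in -g yet inflect differently (pifhawtugar, nomarhig), so the final letter is not what conditions the rule; the number of vowels is.
"pegnezun" has 3 vowels. The stems with 3 vowels (fanahwoz → fanahwozar, pifhawtug → pifhawtugar, rogrikiz → rogrikizar) add -ar.
So pegnezun → pegnezunar.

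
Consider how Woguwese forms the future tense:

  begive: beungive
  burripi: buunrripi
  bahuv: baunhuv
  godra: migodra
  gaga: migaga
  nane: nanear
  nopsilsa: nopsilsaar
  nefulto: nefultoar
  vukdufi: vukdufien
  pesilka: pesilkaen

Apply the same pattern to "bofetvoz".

begive and nane both end in -e yet inflect differently (beungive, nanear), so the final letter is not what conditions the rule; the first letter is.
"bofetvoz" begins with b-. The stems beginning with b- (begive → beungive, burripi → buunrripi, bahuv → baunhuv) insert -un- after the first vowel.
So bofetvoz → bounfetvoz.

bounfetvoz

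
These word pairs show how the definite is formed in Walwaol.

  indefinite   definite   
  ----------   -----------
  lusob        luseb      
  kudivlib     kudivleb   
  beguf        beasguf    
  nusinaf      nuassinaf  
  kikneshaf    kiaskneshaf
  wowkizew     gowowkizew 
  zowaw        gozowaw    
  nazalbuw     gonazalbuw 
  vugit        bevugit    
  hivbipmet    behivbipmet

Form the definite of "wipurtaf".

wiaspurtaf

nusinaf and zowaw both have last vowel 'a' yet inflect differently (nuassinaf, gozowaw), so the last vowel is not what conditions the rule; the final letter is.
"wipurtaf" ends in -f. The stems ending in -f (beguf → beasguf, nusinaf → nuassinaf, kikneshaf → kiaskneshaf) insert -as- after the first vowel.
The other patterns: stems ending in -b change the last vowel to 'e'; stems ending in -w add the prefix go-; stems ending in -t add the prefix be-.
So wipurtaf → wiaspurtaf.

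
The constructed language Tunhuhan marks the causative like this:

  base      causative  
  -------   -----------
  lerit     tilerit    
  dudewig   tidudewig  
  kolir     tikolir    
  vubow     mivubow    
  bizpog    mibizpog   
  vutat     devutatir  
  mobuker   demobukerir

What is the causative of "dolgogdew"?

"dolgogdew" has last vowel 'e'. The one such stem in the data (mobuker → demobukerir) adds de- … -ir around the stem, so the same rule applies.
The other patterns: stems whose last vowel is 'i' add the prefix ti-; stems whose last vowel is 'o' add the prefix mi-.
So dolgogdew → dedolgogdewir.

dedolgogdewir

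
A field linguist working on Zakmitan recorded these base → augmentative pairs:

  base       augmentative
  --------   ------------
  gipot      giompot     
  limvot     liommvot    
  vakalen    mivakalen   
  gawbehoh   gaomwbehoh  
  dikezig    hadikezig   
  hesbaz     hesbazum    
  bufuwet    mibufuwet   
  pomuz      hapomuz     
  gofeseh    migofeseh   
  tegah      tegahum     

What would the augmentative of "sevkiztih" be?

hasevkiztih

bufuwet and limvot both end in -t yet inflect differently (mibufuwet, liommvot), so the final letter is not what conditions the rule; the last vowel is.
"sevkiztih" has last vowel 'i'. The one such stem in the data (dikezig → hadikezig) adds the prefix ha-, so the same rule applies.
So sevkiztih → hasevkiztih.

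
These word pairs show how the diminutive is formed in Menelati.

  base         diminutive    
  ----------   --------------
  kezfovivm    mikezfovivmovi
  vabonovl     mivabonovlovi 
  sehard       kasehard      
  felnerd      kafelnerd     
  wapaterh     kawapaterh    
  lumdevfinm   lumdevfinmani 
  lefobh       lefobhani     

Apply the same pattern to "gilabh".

kezfovivm and lumdevfinm both end in -m yet inflect differently (mikezfovivmovi, lumdevfinmani), so the final letter is not what conditions the rule; the second-to-last letter is.
"gilabh" has second-to-last letter 'b'. The one such stem in the data (lefobh → lefobhani) adds -ani, so the same rule applies.
The other patterns: stems whose second-to-last letter is 'v' add mi- … -ovi around the stem; stems whose second-to-last letter is 'r' add the prefix ka-.
So gilabh → gilabhani.

gilabhani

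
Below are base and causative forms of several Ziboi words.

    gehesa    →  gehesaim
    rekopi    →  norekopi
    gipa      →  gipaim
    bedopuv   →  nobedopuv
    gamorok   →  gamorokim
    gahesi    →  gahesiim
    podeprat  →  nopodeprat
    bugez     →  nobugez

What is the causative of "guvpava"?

guvpavaim

"guvpava" begins with g-. The stems beginning with g- (gehesa → gehesaim, gipa → gipaim, gahesi → gahesiim) add -im.
So guvpava → guvpavaim.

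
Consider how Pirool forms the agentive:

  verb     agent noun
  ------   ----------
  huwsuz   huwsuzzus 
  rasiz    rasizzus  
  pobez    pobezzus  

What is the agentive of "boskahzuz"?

boskahzuzzus

Every pair shown (huwsuz → huwsuzzus, rasiz → rasizzus, pobez → pobezzus) follows the same rule: double the final consonant and add -us.
So boskahzuz → boskahzuzzus.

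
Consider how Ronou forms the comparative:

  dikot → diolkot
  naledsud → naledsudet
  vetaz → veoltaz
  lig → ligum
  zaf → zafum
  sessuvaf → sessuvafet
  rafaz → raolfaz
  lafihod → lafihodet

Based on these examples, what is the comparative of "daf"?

zaf and sessuvaf both end in -f yet inflect differently (zafum, sessuvafet), so the final letter is not what conditions the rule; the number of vowels is.
"daf" has 1 vowel. The stems with 1 vowel (lig → ligum, zaf → zafum) add -um.
So daf → dafum.

dafum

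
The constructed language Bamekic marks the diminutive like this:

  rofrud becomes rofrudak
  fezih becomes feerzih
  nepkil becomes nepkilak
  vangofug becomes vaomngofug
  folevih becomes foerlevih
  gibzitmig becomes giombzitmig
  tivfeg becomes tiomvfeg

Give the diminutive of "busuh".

gibzitmig and folevih both have last vowel 'i' yet inflect differently (giombzitmig, foerlevih), so the last vowel is not what conditions the rule; the final letter is.
"busuh" ends in -h. The stems ending in -h (folevih → foerlevih, fezih → feerzih) insert -er- after the first vowel.
The other patterns: stems ending in -g insert -om- after the first vowel; stems ending in -d or -l add -ak.
So busuh → buersuh.

buersuh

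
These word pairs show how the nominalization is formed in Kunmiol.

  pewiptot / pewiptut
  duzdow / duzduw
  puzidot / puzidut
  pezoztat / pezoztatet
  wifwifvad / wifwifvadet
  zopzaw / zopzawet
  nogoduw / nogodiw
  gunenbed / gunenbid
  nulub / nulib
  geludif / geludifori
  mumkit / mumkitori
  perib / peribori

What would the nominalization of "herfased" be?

"herfased" has last vowel 'e'. The one such stem in the data (gunenbed → gunenbid) changes the last vowel to 'i' (as do nogoduw, nulub), so the same rule applies.
The other patterns: stems whose last vowel is 'o' change the last vowel to 'u'; stems whose last vowel is 'a' add -et; stems whose last vowel is 'i' add -ori.
So herfased → herfasid.

herfasid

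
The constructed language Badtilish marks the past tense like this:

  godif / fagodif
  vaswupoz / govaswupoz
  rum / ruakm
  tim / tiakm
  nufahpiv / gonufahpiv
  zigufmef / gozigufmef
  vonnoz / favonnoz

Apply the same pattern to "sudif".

fasudif

godif and zigufmef both end in -f yet inflect differently (fagodif, gozigufmef), so the final letter is not what conditions the rule; the number of vowels is.
"sudif" has 2 vowels. The stems with 2 vowels (vonnoz → favonnoz, godif → fagodif) add the prefix fa-.
The other patterns: stems with 1 vowel insert -ak- after the first vowel; stems with 3 vowels add the prefix go-.
So sudif → fasudif.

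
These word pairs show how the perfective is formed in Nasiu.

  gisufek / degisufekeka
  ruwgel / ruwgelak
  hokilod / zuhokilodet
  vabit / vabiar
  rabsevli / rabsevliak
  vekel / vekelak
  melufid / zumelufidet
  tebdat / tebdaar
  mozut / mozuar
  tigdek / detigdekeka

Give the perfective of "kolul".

kolulak

ruwgel and gisufek both have last vowel 'e' yet inflect differently (ruwgelak, degisufekeka), so the last vowel is not what conditions the rule; the final letter is.
"kolul" ends in -l. The stems ending in -l (ruwgel → ruwgelak, vekel → vekelak) add -ak.
The other patterns: stems ending in -k add de- … -eka around the stem; stems ending in -t drop the final letter and add -ar; stems ending in -d add zu- … -et around the stem.
So kolul → kolulak.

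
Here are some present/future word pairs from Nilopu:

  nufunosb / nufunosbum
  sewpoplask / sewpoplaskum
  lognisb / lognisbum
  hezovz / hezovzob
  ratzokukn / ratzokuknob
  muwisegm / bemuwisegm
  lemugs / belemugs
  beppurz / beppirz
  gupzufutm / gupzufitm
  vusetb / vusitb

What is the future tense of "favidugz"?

hezovz and beppurz both end in -z yet inflect differently (hezovzob, beppirz), so the final letter is not what conditions the rule; the second-to-last letter is.
"favidugz" has second-to-last letter 'g'. The stems whose second-to-last letter is 'g' (muwisegm → bemuwisegm, lemugs → belemugs) add the prefix be-.
The other patterns: stems whose second-to-last letter is 's' add -um; stems whose second-to-last letter is 'k' or 'v' add -ob; stems whose second-to-last letter is 'r' or 't' change the last vowel to 'i'.
So favidugz → befavidugz.

befavidugz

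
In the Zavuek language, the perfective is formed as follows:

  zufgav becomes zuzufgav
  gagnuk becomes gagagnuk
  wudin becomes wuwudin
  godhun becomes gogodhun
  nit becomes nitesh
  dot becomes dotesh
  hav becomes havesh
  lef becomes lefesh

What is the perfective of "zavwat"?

"zavwat" has 2 vowels. The stems with 2 vowels (zufgav → zuzufgav, gagnuk → gagagnuk, wudin → wuwudin) repeat the first consonant+vowel as a prefix.
The other pattern: stems with 1 vowel add -esh.
So zavwat → zazavwat.

zazavwat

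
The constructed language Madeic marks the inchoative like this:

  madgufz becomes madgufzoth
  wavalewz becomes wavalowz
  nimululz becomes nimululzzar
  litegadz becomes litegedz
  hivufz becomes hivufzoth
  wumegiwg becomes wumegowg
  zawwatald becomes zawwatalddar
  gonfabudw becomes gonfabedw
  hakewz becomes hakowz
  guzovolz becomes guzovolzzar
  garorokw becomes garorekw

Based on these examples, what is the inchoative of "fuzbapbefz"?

fuzbapbefzoth

wavalewz and nimululz both end in -z yet inflect differently (wavalowz, nimululzzar), so the final letter is not what conditions the rule; the second-to-last letter is.
"fuzbapbefz" has second-to-last letter 'f'. The stems whose second-to-last letter is 'f' (hivufz → hivufzoth, madgufz → madgufzoth) add -oth.
The other patterns: stems whose second-to-last letter is 'w' change the last vowel to 'o'; stems whose second-to-last letter is 'l' double the final consonant and add -ar; stems whose second-to-last letter is 'd' or 'k' change the last vowel to 'e'.
So fuzbapbefz → fuzbapbefzoth.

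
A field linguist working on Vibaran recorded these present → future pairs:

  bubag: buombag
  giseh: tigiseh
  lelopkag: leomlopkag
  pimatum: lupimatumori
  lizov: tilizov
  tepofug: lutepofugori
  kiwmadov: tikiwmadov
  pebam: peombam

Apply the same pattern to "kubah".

tepofug and bubag both end in -g yet inflect differently (lutepofugori, buombag), so the final letter is not what conditions the rule; the last vowel is.
"kubah" has last vowel 'a'. The stems whose last vowel is 'a' (bubag → buombag, lelopkag → leomlopkag, pebam → peombam) insert -om- after the first vowel.
The other patterns: stems whose last vowel is 'u' add lu- … -ori around the stem; stems whose last vowel is 'e' or 'o' add the prefix ti-.
So kubah → kuombah.

kuombah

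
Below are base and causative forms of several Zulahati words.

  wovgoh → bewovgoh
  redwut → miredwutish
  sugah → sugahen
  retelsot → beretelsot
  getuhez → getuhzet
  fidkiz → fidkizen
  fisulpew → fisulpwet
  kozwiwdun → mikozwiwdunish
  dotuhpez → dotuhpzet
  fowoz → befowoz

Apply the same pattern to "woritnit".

"woritnit" has last vowel 'i'. The one such stem in the data (fidkiz → fidkizen) adds -en, so the same rule applies.
So woritnit → woritniten.

woritniten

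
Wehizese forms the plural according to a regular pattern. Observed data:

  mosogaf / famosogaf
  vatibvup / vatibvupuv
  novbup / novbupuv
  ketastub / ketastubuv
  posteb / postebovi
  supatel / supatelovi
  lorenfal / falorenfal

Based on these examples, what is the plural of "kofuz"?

kofuzuv

supatel and lorenfal both end in -l yet inflect differently (supatelovi, falorenfal), so the final letter is not what conditions the rule; the last vowel is.
"kofuz" has last vowel 'u'. The stems whose last vowel is 'u' (ketastub → ketastubuv, novbup → novbupuv, vatibvup → vatibvupuv) add -uv.
The other patterns: stems whose last vowel is 'e' add -ovi; stems whose last vowel is 'a' add the prefix fa-.
So kofuz → kofuzuv.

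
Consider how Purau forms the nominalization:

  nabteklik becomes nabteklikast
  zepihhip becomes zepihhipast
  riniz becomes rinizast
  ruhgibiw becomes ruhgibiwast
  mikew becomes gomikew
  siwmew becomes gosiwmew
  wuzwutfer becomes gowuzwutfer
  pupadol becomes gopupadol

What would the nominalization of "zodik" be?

ruhgibiw and mikew both end in -w yet inflect differently (ruhgibiwast, gomikew), so the final letter is not what conditions the rule; the last vowel is.
"zodik" has last vowel 'i'. The stems whose last vowel is 'i' (nabteklik → nabteklikast, zepihhip → zepihhipast, riniz → rinizast) add -ast.
The other pattern: stems whose last vowel is 'e' or 'o' add the prefix go-.
So zodik → zodikast.

zodikast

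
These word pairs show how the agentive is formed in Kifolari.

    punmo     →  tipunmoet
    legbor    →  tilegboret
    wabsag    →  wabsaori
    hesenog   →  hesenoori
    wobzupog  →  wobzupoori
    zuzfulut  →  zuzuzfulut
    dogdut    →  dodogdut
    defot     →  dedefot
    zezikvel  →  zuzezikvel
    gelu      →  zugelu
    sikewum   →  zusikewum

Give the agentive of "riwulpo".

punmo and hesenog both have last vowel 'o' yet inflect differently (tipunmoet, hesenoori), so the last vowel is not what conditions the rule; the final letter is.
"riwulpo" ends in -o. The one such stem in the data (punmo → tipunmoet) adds ti- … -et around the stem, so the same rule applies.
The other patterns: stems ending in -g drop the final letter and add -ori; stems ending in -t repeat the first consonant+vowel as a prefix; stems ending in -l, -m or -u add the prefix zu-.
So riwulpo → tiriwulpoet.

tiriwulpoet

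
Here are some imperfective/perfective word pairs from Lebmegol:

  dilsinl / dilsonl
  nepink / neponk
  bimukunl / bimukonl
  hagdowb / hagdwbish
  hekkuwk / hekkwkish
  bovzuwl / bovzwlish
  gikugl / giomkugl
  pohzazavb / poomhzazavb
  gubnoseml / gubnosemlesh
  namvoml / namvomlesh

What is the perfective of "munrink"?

munronk

nepink and hekkuwk both end in -k yet inflect differently (neponk, hekkwkish), so the final letter is not what conditions the rule; the second-to-last letter is.
"munrink" has second-to-last letter 'n'. The stems whose second-to-last letter is 'n' (dilsinl → dilsonl, nepink → neponk, bimukunl → bimukonl) change the last vowel to 'o'.
The other patterns: stems whose second-to-last letter is 'w' delete the last vowel and add -ish; stems whose second-to-last letter is 'g' or 'v' insert -om- after the first vowel; stems whose second-to-last letter is 'm' add -esh.
So munrink → munronk.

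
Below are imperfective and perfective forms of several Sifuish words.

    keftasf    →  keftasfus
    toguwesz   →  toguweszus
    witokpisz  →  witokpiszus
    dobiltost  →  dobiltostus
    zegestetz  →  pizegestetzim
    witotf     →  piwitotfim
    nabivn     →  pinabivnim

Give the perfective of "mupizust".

"mupizust" has second-to-last letter 's'. The stems whose second-to-last letter is 's' (keftasf → keftasfus, toguwesz → toguweszus, witokpisz → witokpiszus) add -us.
The other pattern: stems whose second-to-last letter is 't' or 'v' add pi- … -im around the stem.
So mupizust → mupizustus.

mupizustus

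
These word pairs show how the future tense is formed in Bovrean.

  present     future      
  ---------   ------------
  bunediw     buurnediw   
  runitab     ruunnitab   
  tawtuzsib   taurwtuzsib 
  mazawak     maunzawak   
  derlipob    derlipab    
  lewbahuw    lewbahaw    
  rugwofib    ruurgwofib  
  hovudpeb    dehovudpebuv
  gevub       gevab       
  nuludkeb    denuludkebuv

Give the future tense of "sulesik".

"sulesik" has last vowel 'i'. The stems whose last vowel is 'i' (rugwofib → ruurgwofib, tawtuzsib → taurwtuzsib, bunediw → buurnediw) insert -ur- after the first vowel.
So sulesik → suurlesik.

suurlesik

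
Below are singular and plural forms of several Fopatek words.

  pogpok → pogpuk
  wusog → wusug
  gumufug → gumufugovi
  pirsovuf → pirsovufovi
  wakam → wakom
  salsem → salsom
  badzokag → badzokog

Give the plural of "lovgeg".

wusog and gumufug both end in -g yet inflect differently (wusug, gumufugovi), so the final letter is not what conditions the rule; the last vowel is.
"lovgeg" has last vowel 'e'. The one such stem in the data (salsem → salsom) changes the last vowel to 'o' (as do wakam, badzokag), so the same rule applies.
So lovgeg → lovgog.

lovgog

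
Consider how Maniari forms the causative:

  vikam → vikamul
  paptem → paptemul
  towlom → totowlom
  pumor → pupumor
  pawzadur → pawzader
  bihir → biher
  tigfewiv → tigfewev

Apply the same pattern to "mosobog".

momosobog

vikam and towlom both end in -m yet inflect differently (vikamul, totowlom), so the final letter is not what conditions the rule; the last vowel is.
"mosobog" has last vowel 'o'. The stems whose last vowel is 'o' (towlom → totowlom, pumor → pupumor) repeat the first consonant+vowel as a prefix.
The other patterns: stems whose last vowel is 'a' or 'e' add -ul; stems whose last vowel is 'i' or 'u' change the last vowel to 'e'.
So mosobog → momosobog.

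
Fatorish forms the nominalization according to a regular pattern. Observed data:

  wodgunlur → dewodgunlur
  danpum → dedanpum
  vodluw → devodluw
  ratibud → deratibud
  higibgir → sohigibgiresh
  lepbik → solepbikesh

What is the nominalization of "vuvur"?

devuvur

wodgunlur and higibgir both end in -r yet inflect differently (dewodgunlur, sohigibgiresh), so the final letter is not what conditions the rule; the last vowel is.
"vuvur" has last vowel 'u'. The stems whose last vowel is 'u' (wodgunlur → dewodgunlur, danpum → dedanpum, vodluw → devodluw) add the prefix de-.
The other pattern: stems whose last vowel is 'i' add so- … -esh around the stem.
So vuvur → devuvur.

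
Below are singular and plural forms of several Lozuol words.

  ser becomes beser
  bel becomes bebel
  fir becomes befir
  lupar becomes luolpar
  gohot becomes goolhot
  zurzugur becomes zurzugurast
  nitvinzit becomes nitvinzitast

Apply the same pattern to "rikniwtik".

"rikniwtik" has 3 vowels. The stems with 3 vowels (zurzugur → zurzugurast, nitvinzit → nitvinzitast) add -ast.
So rikniwtik → rikniwtikast.

rikniwtikast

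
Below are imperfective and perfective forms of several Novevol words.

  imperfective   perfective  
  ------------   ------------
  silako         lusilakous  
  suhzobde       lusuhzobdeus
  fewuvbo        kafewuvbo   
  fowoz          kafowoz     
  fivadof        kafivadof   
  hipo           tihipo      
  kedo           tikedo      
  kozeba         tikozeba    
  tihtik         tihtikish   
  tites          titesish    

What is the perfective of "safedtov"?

lusafedtovus

silako and fewuvbo both end in -o yet inflect differently (lusilakous, kafewuvbo), so the final letter is not what conditions the rule; the first letter is.
"safedtov" begins with s-. The stems beginning with s- (silako → lusilakous, suhzobde → lusuhzobdeus) add lu- … -us around the stem.
The other patterns: stems beginning with f- add the prefix ka-; stems beginning with h- or k- add the prefix ti-; stems beginning with t- add -ish.
So safedtov → lusafedtovus.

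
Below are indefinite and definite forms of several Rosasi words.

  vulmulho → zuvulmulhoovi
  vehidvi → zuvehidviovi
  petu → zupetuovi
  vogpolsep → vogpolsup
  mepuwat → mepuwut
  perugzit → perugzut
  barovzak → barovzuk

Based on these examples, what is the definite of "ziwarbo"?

zuziwarboovi

"ziwarbo" ends in a vowel. The stems ending in a vowel (vulmulho → zuvulmulhoovi, vehidvi → zuvehidviovi, petu → zupetuovi) add zu- … -ovi around the stem.
The other pattern: stems ending in a consonant change the last vowel to 'u'.
So ziwarbo → zuziwarboovi.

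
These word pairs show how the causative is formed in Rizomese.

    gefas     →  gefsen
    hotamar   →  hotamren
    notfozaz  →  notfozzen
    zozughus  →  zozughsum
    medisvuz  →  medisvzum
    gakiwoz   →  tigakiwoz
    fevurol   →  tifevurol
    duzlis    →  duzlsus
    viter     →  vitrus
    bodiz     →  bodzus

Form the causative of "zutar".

zutren

"zutar" has last vowel 'a'. The stems whose last vowel is 'a' (gefas → gefsen, hotamar → hotamren, notfozaz → notfozzen) delete the last vowel and add -en.
So zutar → zutren.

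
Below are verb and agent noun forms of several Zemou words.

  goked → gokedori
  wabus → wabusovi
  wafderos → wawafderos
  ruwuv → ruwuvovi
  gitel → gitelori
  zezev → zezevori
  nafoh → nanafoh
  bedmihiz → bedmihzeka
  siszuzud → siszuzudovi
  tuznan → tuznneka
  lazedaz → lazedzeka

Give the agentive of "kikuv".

kikuvovi

"kikuv" has last vowel 'u'. The stems whose last vowel is 'u' (wabus → wabusovi, ruwuv → ruwuvovi, siszuzud → siszuzudovi) add -ovi.
So kikuv → kikuvovi.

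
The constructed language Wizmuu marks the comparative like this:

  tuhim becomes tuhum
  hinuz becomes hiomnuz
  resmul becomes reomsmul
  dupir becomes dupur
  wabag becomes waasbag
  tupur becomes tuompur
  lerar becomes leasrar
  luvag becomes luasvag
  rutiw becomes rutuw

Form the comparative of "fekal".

feaskal

"fekal" has last vowel 'a'. The stems whose last vowel is 'a' (lerar → leasrar, luvag → luasvag, wabag → waasbag) insert -as- after the first vowel.
The other patterns: stems whose last vowel is 'u' insert -om- after the first vowel; stems whose last vowel is 'i' change the last vowel to 'u'.
So fekal → feaskal.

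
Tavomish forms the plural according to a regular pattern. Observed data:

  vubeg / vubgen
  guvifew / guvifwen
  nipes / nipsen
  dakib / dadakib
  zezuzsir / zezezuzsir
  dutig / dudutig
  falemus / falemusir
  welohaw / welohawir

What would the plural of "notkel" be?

notklen

vubeg and dutig both end in -g yet inflect differently (vubgen, dudutig), so the final letter is not what conditions the rule; the last vowel is.
"notkel" has last vowel 'e'. The stems whose last vowel is 'e' (vubeg → vubgen, guvifew → guvifwen, nipes → nipsen) delete the last vowel and add -en.
So notkel → notklen.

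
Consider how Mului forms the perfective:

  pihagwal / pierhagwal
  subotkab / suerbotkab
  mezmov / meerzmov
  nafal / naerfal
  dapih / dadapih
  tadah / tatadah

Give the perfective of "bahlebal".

tadah and nafal both have last vowel 'a' yet inflect differently (tatadah, naerfal), so the last vowel is not what conditions the rule; the final letter is.
"bahlebal" ends in -l. The stems ending in -l (nafal → naerfal, pihagwal → pierhagwal) insert -er- after the first vowel.
So bahlebal → baerhlebal.

baerhlebal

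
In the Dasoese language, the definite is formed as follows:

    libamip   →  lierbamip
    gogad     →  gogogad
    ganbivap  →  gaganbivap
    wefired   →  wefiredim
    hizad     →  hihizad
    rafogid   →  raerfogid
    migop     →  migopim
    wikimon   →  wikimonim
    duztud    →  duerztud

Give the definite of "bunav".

bubunav

rafogid and gogad both end in -d yet inflect differently (raerfogid, gogogad), so the final letter is not what conditions the rule; the last vowel is.
"bunav" has last vowel 'a'. The stems whose last vowel is 'a' (gogad → gogogad, ganbivap → gaganbivap, hizad → hihizad) repeat the first consonant+vowel as a prefix.
The other patterns: stems whose last vowel is 'i' or 'u' insert -er- after the first vowel; stems whose last vowel is 'e' or 'o' add -im.
So bunav → bubunav.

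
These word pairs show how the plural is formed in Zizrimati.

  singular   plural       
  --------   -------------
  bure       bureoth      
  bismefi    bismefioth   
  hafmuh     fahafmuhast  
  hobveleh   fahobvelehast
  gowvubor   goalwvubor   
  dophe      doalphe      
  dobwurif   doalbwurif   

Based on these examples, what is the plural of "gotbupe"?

goaltbupe

"gotbupe" begins with g-. The one such stem in the data (gowvubor → goalwvubor) inserts -al- after the first vowel (as do dophe, dobwurif), so the same rule applies.
The other patterns: stems beginning with b- add -oth; stems beginning with h- add fa- … -ast around the stem.
So gotbupe → goaltbupe.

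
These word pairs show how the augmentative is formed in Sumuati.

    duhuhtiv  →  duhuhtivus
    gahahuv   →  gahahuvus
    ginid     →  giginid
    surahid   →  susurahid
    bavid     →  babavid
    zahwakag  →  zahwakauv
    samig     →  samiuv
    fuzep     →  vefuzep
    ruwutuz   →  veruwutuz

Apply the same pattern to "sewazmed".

"sewazmed" ends in -d. The stems ending in -d (ginid → giginid, surahid → susurahid, bavid → babavid) repeat the first consonant+vowel as a prefix.
So sewazmed → sesewazmed.

sesewazmed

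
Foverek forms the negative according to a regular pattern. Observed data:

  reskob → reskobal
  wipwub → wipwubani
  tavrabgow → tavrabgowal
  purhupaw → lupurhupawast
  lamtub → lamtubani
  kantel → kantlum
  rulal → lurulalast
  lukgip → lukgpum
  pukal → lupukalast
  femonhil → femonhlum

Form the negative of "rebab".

lurebabast

pukal and femonhil both end in -l yet inflect differently (lupukalast, femonhlum), so the final letter is not what conditions the rule; the last vowel is.
"rebab" has last vowel 'a'. The stems whose last vowel is 'a' (purhupaw → lupurhupawast, pukal → lupukalast, rulal → lurulalast) add lu- … -ast around the stem.
So rebab → lurebabast.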